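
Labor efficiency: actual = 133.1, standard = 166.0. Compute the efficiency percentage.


Efficiency = (actual / standard) × 100
= (133.1 / 166.0) × 100
= 80.2%


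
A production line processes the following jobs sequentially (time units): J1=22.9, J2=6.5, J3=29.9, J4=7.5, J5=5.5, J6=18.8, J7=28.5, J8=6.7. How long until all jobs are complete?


Sequential makespan: sum all processing times
= 22.9 + 6.5 + 29.9 + 7.5 + 5.5 + 18.8 + 28.5 + 6.7
= 126.3 time units


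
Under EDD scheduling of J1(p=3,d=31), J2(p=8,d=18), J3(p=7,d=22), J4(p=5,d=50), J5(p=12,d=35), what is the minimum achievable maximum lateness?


EDD order: J2 → J3 → J1 → J5 → J4
Completion and lateness:
  J2: C=8, d=18, L=8-18=-10
  J3: C=15, d=22, L=15-22=-7
  J1: C=18, d=31, L=18-31=-13
  J5: C=30, d=35, L=30-35=-5
  J4: C=35, d=50, L=35-50=-15
Lmax = max(-10, -7, -13, -5, -15)
= -5


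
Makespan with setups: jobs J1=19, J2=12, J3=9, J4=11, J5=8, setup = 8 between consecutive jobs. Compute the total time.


Makespan = Σ processing + (n-1) × setup
= (19 + 12 + 9 + 11 + 8) + (5-1)×8
= 59 + 32
= 91 time units


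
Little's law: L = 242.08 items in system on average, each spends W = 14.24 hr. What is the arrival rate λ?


Little's law: L = λW → λ = L / W
= 242.08 / 14.24
= 17.00 per hour


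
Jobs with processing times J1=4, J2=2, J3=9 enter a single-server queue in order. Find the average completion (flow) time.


Completion times:
  J1: completes at 4
  J2: completes at 6
  J3: completes at 15
Sum = 25
Average = 25/3
= 8.33


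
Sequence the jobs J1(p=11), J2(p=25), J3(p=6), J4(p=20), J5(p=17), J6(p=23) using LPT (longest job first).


LPT: sort by longest processing time first
  J2: p=25
  J6: p=23
  J4: p=20
  J5: p=17
  J1: p=11
  J3: p=6
Order: J2 → J6 → J4 → J5 → J1 → J3


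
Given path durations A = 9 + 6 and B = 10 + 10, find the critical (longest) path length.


Path A: 9 + 6 = 15
Path B: 10 + 10 = 20
Critical path = longest = max(15, 20)
= 20 (Path B)


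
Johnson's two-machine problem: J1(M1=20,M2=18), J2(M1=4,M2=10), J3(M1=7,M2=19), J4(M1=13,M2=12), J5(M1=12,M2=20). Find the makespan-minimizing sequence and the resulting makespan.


Johnson's rule:
Group 1 (M1≤M2, sort by M1): ['J2', 'J3', 'J5']
Group 2 (M1>M2, sort desc M2): ['J1', 'J4']
Sequence: J2 → J3 → J5 → J1 → J4
Makespan calculation:
  J2: M1 done=4, M2 done=14
  J3: M1 done=11, M2 done=33
  J5: M1 done=23, M2 done=53
  J1: M1 done=43, M2 done=71
  J4: M1 done=56, M2 done=83
= Sequence: J2 → J3 → J5 → J1 → J4, Makespan: 83


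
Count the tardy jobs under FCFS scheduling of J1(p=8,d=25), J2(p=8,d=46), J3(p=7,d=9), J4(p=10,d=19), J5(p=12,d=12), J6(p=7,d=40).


Completion vs due date:
  J1: C=8, d=25 → on time
  J2: C=16, d=46 → on time
  J3: C=23, d=9 → TARDY
  J4: C=33, d=19 → TARDY
  J5: C=45, d=12 → TARDY
  J6: C=52, d=40 → TARDY
Tardy jobs: J3, J4, J5, J6
Count = 4


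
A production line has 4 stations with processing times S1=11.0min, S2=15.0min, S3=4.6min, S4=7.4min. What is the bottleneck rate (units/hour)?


Bottleneck = longest station time
Station times: [11.0, 15.0, 4.6, 7.4]
Max = 15.0 min
Rate = 60 / 15.0
= 4.00 units/hour (bottleneck: 15.0min)


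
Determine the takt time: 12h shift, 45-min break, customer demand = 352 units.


Available = 12×60 - 45 = 675 min
Takt time = 675 / 352
= 1.92 min/unit


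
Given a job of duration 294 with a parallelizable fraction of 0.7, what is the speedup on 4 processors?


Amdahl's law: T_p = T × ((1-p) + p/N)
= 294 × ((1-0.7) + 0.7/4)
= 294 × (0.30 + 0.1750)
= 294 × 0.4750
= 139.65
Speedup = 294/139.65
= 2.11×


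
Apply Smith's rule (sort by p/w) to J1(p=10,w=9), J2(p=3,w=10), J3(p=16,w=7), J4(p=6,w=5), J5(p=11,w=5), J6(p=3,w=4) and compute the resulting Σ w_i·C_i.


WSPT order (by p/w): J2 → J6 → J1 → J4 → J5 → J3
  J2: C=3, w·C=10×3=30
  J6: C=6, w·C=4×6=24
  J1: C=16, w·C=9×16=144
  J4: C=22, w·C=5×22=110
  J5: C=33, w·C=5×33=165
  J3: C=49, w·C=7×49=343
Σ w·C = 816
= 816


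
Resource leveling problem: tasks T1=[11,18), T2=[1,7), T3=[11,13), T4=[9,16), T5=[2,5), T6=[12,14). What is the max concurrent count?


Check each time point for overlaps:
  t=12: 4 tasks active (T1, T3, T4, T6)
Max concurrent = 4


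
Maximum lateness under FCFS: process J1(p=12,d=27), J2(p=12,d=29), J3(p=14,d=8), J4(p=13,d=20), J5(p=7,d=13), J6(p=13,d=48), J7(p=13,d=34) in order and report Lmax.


Lateness per job (L = C - d):
  J1: C=12, d=27, L=-15
  J2: C=24, d=29, L=-5
  J3: C=38, d=8, L=30
  J4: C=51, d=20, L=31
  J5: C=58, d=13, L=45
  J6: C=71, d=48, L=23
  J7: C=84, d=34, L=50
Lmax = max(-15, -5, 30, 31, 45, 23, 50)
= 50


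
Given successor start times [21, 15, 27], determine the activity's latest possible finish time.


LF = min of all successor start times
Successors start at: [21, 15, 27]
LF = min(21, 15, 27)
= 15


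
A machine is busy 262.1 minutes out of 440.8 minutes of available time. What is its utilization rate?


Utilization = busy / total × 100
= 262.1 / 440.8 × 100
= 59.5%


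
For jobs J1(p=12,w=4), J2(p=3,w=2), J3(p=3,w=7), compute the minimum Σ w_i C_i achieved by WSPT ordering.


WSPT order (by p/w): J3 → J2 → J1
  J3: C=3, w·C=7×3=21
  J2: C=6, w·C=2×6=12
  J1: C=18, w·C=4×18=72
Σ w·C = 105
= 105


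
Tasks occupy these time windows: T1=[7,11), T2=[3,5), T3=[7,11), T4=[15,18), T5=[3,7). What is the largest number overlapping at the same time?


Check each time point for overlaps:
  t=3: 2 tasks active (T2, T5)
Max concurrent = 2


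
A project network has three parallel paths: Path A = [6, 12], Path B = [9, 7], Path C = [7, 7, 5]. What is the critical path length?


Path A: 6 + 12 = 18
Path B: 9 + 7 = 16
Path C: 7 + 7 + 5 = 19
Critical path = longest = max(18, 16, 19)
= 19 (Path C)


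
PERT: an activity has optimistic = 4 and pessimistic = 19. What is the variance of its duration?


σ² = ((p - o) / 6)² = (p - o)² / 36
= (19 - 4)² / 36
= 15² / 36
= 225 / 36
= 6.2500


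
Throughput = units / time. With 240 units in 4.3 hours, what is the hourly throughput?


Throughput = units / time
= 240 / 4.3
= 55.8 units/hour


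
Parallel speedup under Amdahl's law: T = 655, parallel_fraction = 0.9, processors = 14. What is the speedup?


Amdahl's law: T_p = T × ((1-p) + p/N)
= 655 × ((1-0.9) + 0.9/14)
= 655 × (0.10 + 0.0643)
= 655 × 0.1643
= 107.61
Speedup = 655/107.61
= 6.09×


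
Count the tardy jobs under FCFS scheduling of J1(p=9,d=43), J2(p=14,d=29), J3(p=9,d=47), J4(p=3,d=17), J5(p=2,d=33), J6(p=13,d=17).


Completion vs due date:
  J1: C=9, d=43 → on time
  J2: C=23, d=29 → on time
  J3: C=32, d=47 → on time
  J4: C=35, d=17 → TARDY
  J5: C=37, d=33 → TARDY
  J6: C=50, d=17 → TARDY
Tardy jobs: J4, J5, J6
Count = 3


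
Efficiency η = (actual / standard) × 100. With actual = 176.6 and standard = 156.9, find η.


Efficiency = (actual / standard) × 100
= (176.6 / 156.9) × 100
= 112.6%


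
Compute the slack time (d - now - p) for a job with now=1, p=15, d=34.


Slack = due - current_time - processing
= 34 - 1 - 15
= 18


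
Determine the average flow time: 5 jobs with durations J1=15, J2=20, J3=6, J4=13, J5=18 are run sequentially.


Completion times:
  J1: completes at 15
  J2: completes at 35
  J3: completes at 41
  J4: completes at 54
  J5: completes at 72
Sum = 217
Average = 217/5
= 43.40


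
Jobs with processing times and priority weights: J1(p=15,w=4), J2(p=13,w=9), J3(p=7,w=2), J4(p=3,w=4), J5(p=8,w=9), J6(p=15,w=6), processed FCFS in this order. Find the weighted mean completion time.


Completion times:
  J1: C=15, w×C=4×15=60
  J2: C=28, w×C=9×28=252
  J3: C=35, w×C=2×35=70
  J4: C=38, w×C=4×38=152
  J5: C=46, w×C=9×46=414
  J6: C=61, w×C=6×61=366
Sum w×C = 1314
Sum w = 34
Weighted avg = 1314/34
= 38.65


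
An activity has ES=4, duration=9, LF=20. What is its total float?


EF = ES + duration = 4 + 9 = 13
LS = LF - duration = 20 - 9 = 11
Total Float = LF - EF = 20 - 13
(or LS - ES = 11 - 4)
= 7


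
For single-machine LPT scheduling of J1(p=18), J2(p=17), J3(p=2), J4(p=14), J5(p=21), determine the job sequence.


LPT: sort by longest processing time first
  J5: p=21
  J1: p=18
  J2: p=17
  J4: p=14
  J3: p=2
Order: J5 → J1 → J2 → J4 → J3


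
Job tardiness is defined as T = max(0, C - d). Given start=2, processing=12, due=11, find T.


Completion = start + processing = 2 + 12 = 14
Tardiness = max(0, C - d) = max(0, 14 - 11)
= max(0, 3)
= 3


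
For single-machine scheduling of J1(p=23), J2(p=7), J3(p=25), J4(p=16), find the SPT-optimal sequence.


SPT: sort by shortest processing time
  J2: p=7
  J4: p=16
  J1: p=23
  J3: p=25
Order: J2 → J4 → J1 → J3


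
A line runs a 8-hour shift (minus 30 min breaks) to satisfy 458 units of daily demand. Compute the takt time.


Available = 8×60 - 30 = 450 min
Takt time = 450 / 458
= 0.98 min/unit


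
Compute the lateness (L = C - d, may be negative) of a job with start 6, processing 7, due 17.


Completion = 6 + 7 = 13
Lateness = C - d = 13 - 17
= -4


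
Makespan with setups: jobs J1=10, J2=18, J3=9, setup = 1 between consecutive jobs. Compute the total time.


Makespan = Σ processing + (n-1) × setup
= (10 + 18 + 9) + (3-1)×1
= 37 + 2
= 39 time units


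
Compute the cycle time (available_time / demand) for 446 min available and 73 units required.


Cycle time = available time / demand
= 446 / 73
= 6.11 min/unit


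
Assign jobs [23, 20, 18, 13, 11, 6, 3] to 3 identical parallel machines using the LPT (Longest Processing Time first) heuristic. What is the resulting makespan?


Jobs (LPT sorted): [23, 20, 18, 13, 11, 6, 3]
Machines: 3
  J=23 → Machine 1 (load: 0+23=23)
  J=20 → Machine 2 (load: 0+20=20)
  J=18 → Machine 3 (load: 0+18=18)
  J=13 → Machine 3 (load: 18+13=31)
  J=11 → Machine 2 (load: 20+11=31)
  J=6 → Machine 1 (load: 23+6=29)
  J=3 → Machine 1 (load: 29+3=32)
Machine loads: [32, 31, 31]
Makespan = max = 32 time units


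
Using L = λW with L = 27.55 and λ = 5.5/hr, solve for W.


Little's law: L = λW → W = L / λ
= 27.55 / 5.5
= 5.01 hours


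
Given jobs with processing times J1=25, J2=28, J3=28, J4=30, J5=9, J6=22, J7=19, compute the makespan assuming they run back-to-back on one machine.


Sequential makespan: sum all processing times
= 25 + 28 + 28 + 30 + 9 + 22 + 19
= 161 time units


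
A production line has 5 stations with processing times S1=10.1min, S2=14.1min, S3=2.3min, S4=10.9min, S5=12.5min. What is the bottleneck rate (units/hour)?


Bottleneck = longest station time
Station times: [10.1, 14.1, 2.3, 10.9, 12.5]
Max = 14.1 min
Rate = 60 / 14.1
= 4.26 units/hour (bottleneck: 14.1min)


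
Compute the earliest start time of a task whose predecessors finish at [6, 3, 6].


ES = max of all predecessor completion times
Predecessors: [6, 3, 6]
ES = max(6, 3, 6)
= 6


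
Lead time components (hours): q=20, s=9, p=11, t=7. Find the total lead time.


Lead time = queue + setup + processing + transit
= 20 + 9 + 11 + 7
= 47 hours


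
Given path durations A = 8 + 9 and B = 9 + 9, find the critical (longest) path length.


Path A: 8 + 9 = 17
Path B: 9 + 9 = 18
Critical path = longest = max(17, 18)
= 18 (Path B)


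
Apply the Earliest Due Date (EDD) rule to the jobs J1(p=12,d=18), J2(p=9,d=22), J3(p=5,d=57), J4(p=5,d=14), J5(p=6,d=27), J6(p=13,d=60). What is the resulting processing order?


EDD: sort by earliest due date
  J4: d=14, p=5
  J1: d=18, p=12
  J2: d=22, p=9
  J5: d=27, p=6
  J3: d=57, p=5
  J6: d=60, p=13
Order: J4 → J1 → J2 → J5 → J3 → J6


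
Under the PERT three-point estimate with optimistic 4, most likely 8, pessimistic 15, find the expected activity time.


te = (o + 4m + p) / 6
= (4 + 4×8 + 15) / 6
= (4 + 32 + 15) / 6
= 51 / 6
= 8.50


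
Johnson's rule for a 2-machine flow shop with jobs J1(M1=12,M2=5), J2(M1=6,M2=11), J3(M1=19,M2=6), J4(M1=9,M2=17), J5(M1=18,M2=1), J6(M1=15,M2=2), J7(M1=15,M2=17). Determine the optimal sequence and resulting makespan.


Johnson's rule:
Group 1 (M1≤M2, sort by M1): ['J2', 'J4', 'J7']
Group 2 (M1>M2, sort desc M2): ['J3', 'J1', 'J6', 'J5']
Sequence: J2 → J4 → J7 → J3 → J1 → J6 → J5
Makespan calculation:
  J2: M1 done=6, M2 done=17
  J4: M1 done=15, M2 done=34
  J7: M1 done=30, M2 done=51
  J3: M1 done=49, M2 done=57
  J1: M1 done=61, M2 done=66
  J6: M1 done=76, M2 done=78
  J5: M1 done=94, M2 done=95
= Sequence: J2 → J4 → J7 → J3 → J1 → J6 → J5, Makespan: 95


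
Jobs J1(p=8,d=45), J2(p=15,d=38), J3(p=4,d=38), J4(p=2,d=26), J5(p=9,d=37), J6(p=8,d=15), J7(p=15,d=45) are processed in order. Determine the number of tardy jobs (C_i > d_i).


Completion vs due date:
  J1: C=8, d=45 → on time
  J2: C=23, d=38 → on time
  J3: C=27, d=38 → on time
  J4: C=29, d=26 → TARDY
  J5: C=38, d=37 → TARDY
  J6: C=46, d=15 → TARDY
  J7: C=61, d=45 → TARDY
Tardy jobs: J4, J5, J6, J7
Count = 4


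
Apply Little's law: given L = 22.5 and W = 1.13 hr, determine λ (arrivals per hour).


Little's law: L = λW → λ = L / W
= 22.5 / 1.13
= 19.91 per hour


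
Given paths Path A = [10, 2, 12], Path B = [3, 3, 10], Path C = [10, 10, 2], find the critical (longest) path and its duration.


Path A: 10 + 2 + 12 = 24
Path B: 3 + 3 + 10 = 16
Path C: 10 + 10 + 2 = 22
Critical path = longest = max(24, 16, 22)
= 24 (Path A)


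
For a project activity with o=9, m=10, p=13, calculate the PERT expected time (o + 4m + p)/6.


te = (o + 4m + p) / 6
= (9 + 4×10 + 13) / 6
= (9 + 40 + 13) / 6
= 62 / 6
= 10.33


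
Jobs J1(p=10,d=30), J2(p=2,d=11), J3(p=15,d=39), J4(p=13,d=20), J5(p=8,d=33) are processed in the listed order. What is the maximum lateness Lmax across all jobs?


Lateness per job (L = C - d):
  J1: C=10, d=30, L=-20
  J2: C=12, d=11, L=1
  J3: C=27, d=39, L=-12
  J4: C=40, d=20, L=20
  J5: C=48, d=33, L=15
Lmax = max(-20, 1, -12, 20, 15)
= 20


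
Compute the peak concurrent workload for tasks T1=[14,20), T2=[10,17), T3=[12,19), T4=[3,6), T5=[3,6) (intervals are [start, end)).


Check each time point for overlaps:
  t=14: 3 tasks active (T1, T2, T3)
Max concurrent = 3


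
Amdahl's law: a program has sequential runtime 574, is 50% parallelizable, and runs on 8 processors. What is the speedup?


Amdahl's law: T_p = T × ((1-p) + p/N)
= 574 × ((1-0.5) + 0.5/8)
= 574 × (0.50 + 0.0625)
= 574 × 0.5625
= 322.88
Speedup = 574/322.88
= 1.78×


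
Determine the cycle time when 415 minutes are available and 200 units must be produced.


Cycle time = available time / demand
= 415 / 200
= 2.08 min/unit


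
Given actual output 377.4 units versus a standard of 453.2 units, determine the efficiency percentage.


Efficiency = (actual / standard) × 100
= (377.4 / 453.2) × 100
= 83.3%


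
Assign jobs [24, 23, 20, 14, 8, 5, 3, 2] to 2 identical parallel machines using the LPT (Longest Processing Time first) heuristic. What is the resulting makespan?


Jobs (LPT sorted): [24, 23, 20, 14, 8, 5, 3, 2]
Machines: 2
  J=24 → Machine 1 (load: 0+24=24)
  J=23 → Machine 2 (load: 0+23=23)
  J=20 → Machine 2 (load: 23+20=43)
  J=14 → Machine 1 (load: 24+14=38)
  J=8 → Machine 1 (load: 38+8=46)
  J=5 → Machine 2 (load: 43+5=48)
  J=3 → Machine 1 (load: 46+3=49)
  J=2 → Machine 2 (load: 48+2=50)
Machine loads: [49, 50]
Makespan = max = 50 time units


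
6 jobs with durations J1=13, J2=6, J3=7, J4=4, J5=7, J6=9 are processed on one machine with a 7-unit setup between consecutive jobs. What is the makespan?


Makespan = Σ processing + (n-1) × setup
= (13 + 6 + 7 + 4 + 7 + 9) + (6-1)×7
= 46 + 35
= 81 time units


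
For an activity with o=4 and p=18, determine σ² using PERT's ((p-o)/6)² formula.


σ² = ((p - o) / 6)² = (p - o)² / 36
= (18 - 4)² / 36
= 14² / 36
= 196 / 36
= 5.4444


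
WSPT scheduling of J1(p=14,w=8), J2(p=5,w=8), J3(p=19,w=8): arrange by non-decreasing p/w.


WSPT (Smith's rule): sort by p/w ascending
  J2: p/w = 5/8 = 0.625
  J1: p/w = 14/8 = 1.750
  J3: p/w = 19/8 = 2.375
Order: J2 → J1 → J3


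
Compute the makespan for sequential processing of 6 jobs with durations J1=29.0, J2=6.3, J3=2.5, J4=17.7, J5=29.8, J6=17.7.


Sequential makespan: sum all processing times
= 29.0 + 6.3 + 2.5 + 17.7 + 29.8 + 17.7
= 103.0 time units


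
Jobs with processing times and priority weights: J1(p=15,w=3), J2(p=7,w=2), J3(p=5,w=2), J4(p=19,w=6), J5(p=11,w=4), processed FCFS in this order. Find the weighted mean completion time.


Completion times:
  J1: C=15, w×C=3×15=45
  J2: C=22, w×C=2×22=44
  J3: C=27, w×C=2×27=54
  J4: C=46, w×C=6×46=276
  J5: C=57, w×C=4×57=228
Sum w×C = 647
Sum w = 17
Weighted avg = 647/17
= 38.06


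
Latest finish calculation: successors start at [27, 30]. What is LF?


LF = min of all successor start times
Successors start at: [27, 30]
LF = min(27, 30)
= 27


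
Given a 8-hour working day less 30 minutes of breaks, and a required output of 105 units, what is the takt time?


Available = 8×60 - 30 = 450 min
Takt time = 450 / 105
= 4.29 min/unit


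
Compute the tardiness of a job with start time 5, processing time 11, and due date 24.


Completion = start + processing = 5 + 11 = 16
Tardiness = max(0, C - d) = max(0, 16 - 24)
= max(0, -8)
= 0


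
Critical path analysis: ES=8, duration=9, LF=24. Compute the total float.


EF = ES + duration = 8 + 9 = 17
LS = LF - duration = 24 - 9 = 15
Total Float = LF - EF = 24 - 17
(or LS - ES = 15 - 8)
= 7


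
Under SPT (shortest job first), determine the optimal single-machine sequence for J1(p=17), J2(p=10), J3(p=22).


SPT: sort by shortest processing time
  J2: p=10
  J1: p=17
  J3: p=22
Order: J2 → J1 → J3


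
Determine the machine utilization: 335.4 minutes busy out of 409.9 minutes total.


Utilization = busy / total × 100
= 335.4 / 409.9 × 100
= 81.8%


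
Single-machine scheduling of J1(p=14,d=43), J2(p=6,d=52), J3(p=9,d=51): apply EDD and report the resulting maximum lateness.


EDD order: J1 → J3 → J2
Completion and lateness:
  J1: C=14, d=43, L=14-43=-29
  J3: C=23, d=51, L=23-51=-28
  J2: C=29, d=52, L=29-52=-23
Lmax = max(-29, -28, -23)
= -23


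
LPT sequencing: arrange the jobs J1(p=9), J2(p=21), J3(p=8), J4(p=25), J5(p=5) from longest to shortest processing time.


LPT: sort by longest processing time first
  J4: p=25
  J2: p=21
  J1: p=9
  J3: p=8
  J5: p=5
Order: J4 → J2 → J1 → J3 → J5


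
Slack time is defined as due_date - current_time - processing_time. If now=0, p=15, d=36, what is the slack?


Slack = due - current_time - processing
= 36 - 0 - 15
= 21


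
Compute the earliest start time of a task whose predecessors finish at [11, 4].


ES = max of all predecessor completion times
Predecessors: [11, 4]
ES = max(11, 4)
= 11


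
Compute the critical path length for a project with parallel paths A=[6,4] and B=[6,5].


Path A: 6 + 4 = 10
Path B: 6 + 5 = 11
Critical path = longest = max(10, 11)
= 11 (Path B)


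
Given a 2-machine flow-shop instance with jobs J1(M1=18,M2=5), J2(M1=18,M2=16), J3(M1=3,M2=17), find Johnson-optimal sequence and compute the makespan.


Johnson's rule:
Group 1 (M1≤M2, sort by M1): ['J3']
Group 2 (M1>M2, sort desc M2): ['J2', 'J1']
Sequence: J3 → J2 → J1
Makespan calculation:
  J3: M1 done=3, M2 done=20
  J2: M1 done=21, M2 done=37
  J1: M1 done=39, M2 done=44
= Sequence: J3 → J2 → J1, Makespan: 44


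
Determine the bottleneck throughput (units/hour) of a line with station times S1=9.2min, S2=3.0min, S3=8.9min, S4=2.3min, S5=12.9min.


Bottleneck = longest station time
Station times: [9.2, 3.0, 8.9, 2.3, 12.9]
Max = 12.9 min
Rate = 60 / 12.9
= 4.65 units/hour (bottleneck: 12.9min)


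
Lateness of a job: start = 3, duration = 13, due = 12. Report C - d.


Completion = 3 + 13 = 16
Lateness = C - d = 16 - 12
= 4


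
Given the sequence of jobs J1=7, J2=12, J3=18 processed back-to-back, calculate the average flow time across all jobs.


Completion times:
  J1: completes at 7
  J2: completes at 19
  J3: completes at 37
Sum = 63
Average = 63/3
= 21.00


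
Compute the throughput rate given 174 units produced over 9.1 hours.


Throughput = units / time
= 174 / 9.1
= 19.1 units/hour


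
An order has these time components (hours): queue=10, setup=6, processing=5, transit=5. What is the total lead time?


Lead time = queue + setup + processing + transit
= 10 + 6 + 5 + 5
= 26 hours


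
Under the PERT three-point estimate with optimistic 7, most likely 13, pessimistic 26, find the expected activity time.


te = (o + 4m + p) / 6
= (7 + 4×13 + 26) / 6
= (7 + 52 + 26) / 6
= 85 / 6
= 14.17


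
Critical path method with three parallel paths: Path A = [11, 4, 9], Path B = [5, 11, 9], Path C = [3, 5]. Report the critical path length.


Path A: 11 + 4 + 9 = 24
Path B: 5 + 11 + 9 = 25
Path C: 3 + 5 = 8
Critical path = longest = max(24, 25, 8)
= 25 (Path B)


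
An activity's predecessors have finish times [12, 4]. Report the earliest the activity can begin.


ES = max of all predecessor completion times
Predecessors: [12, 4]
ES = max(12, 4)
= 12


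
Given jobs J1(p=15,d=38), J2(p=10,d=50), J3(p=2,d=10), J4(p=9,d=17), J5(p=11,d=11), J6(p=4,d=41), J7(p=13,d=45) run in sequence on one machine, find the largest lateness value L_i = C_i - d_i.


Lateness per job (L = C - d):
  J1: C=15, d=38, L=-23
  J2: C=25, d=50, L=-25
  J3: C=27, d=10, L=17
  J4: C=36, d=17, L=19
  J5: C=47, d=11, L=36
  J6: C=51, d=41, L=10
  J7: C=64, d=45, L=19
Lmax = max(-23, -25, 17, 19, 36, 10, 19)
= 36


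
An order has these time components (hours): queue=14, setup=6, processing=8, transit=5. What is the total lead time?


Lead time = queue + setup + processing + transit
= 14 + 6 + 8 + 5
= 33 hours


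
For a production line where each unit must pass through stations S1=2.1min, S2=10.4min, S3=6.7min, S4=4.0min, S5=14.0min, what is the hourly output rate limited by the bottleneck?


Bottleneck = longest station time
Station times: [2.1, 10.4, 6.7, 4.0, 14.0]
Max = 14.0 min
Rate = 60 / 14.0
= 4.29 units/hour (bottleneck: 14.0min)


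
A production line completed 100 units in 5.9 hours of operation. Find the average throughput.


Throughput = units / time
= 100 / 5.9
= 16.9 units/hour


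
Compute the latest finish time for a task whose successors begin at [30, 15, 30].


LF = min of all successor start times
Successors start at: [30, 15, 30]
LF = min(30, 15, 30)
= 15


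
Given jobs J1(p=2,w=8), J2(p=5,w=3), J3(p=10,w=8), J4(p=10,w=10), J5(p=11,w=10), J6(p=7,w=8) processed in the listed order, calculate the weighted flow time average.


Completion times:
  J1: C=2, w×C=8×2=16
  J2: C=7, w×C=3×7=21
  J3: C=17, w×C=8×17=136
  J4: C=27, w×C=10×27=270
  J5: C=38, w×C=10×38=380
  J6: C=45, w×C=8×45=360
Sum w×C = 1183
Sum w = 47
Weighted avg = 1183/47
= 25.17


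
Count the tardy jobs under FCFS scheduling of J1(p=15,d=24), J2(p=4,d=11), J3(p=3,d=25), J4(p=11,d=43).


Completion vs due date:
  J1: C=15, d=24 → on time
  J2: C=19, d=11 → TARDY
  J3: C=22, d=25 → on time
  J4: C=33, d=43 → on time
Tardy jobs: J2
Count = 1


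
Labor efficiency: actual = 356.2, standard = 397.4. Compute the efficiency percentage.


Efficiency = (actual / standard) × 100
= (356.2 / 397.4) × 100
= 89.6%


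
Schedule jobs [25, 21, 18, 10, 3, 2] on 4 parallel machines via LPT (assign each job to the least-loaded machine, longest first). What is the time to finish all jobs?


Jobs (LPT sorted): [25, 21, 18, 10, 3, 2]
Machines: 4
  J=25 → Machine 1 (load: 0+25=25)
  J=21 → Machine 2 (load: 0+21=21)
  J=18 → Machine 3 (load: 0+18=18)
  J=10 → Machine 4 (load: 0+10=10)
  J=3 → Machine 4 (load: 10+3=13)
  J=2 → Machine 4 (load: 13+2=15)
Machine loads: [25, 21, 18, 15]
Makespan = max = 25 time units


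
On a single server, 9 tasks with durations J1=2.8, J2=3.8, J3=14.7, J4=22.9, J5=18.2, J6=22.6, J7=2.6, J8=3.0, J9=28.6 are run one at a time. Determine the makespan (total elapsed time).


Sequential makespan: sum all processing times
= 2.8 + 3.8 + 14.7 + 22.9 + 18.2 + 22.6 + 2.6 + 3.0 + 28.6
= 119.2 time units


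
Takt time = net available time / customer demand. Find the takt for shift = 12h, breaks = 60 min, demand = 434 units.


Available = 12×60 - 60 = 660 min
Takt time = 660 / 434
= 1.52 min/unit


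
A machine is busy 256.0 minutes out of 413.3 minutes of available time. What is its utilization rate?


Utilization = busy / total × 100
= 256.0 / 413.3 × 100
= 61.9%


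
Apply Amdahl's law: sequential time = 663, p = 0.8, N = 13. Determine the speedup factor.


Amdahl's law: T_p = T × ((1-p) + p/N)
= 663 × ((1-0.8) + 0.8/13)
= 663 × (0.20 + 0.0615)
= 663 × 0.2615
= 173.40
Speedup = 663/173.40
= 3.82×


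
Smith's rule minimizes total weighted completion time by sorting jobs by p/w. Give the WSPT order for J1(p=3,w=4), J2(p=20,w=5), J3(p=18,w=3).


WSPT (Smith's rule): sort by p/w ascending
  J1: p/w = 3/4 = 0.750
  J2: p/w = 20/5 = 4.000
  J3: p/w = 18/3 = 6.000
Order: J1 → J2 → J3


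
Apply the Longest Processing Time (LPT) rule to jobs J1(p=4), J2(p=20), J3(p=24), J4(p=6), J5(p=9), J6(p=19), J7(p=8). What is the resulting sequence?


LPT: sort by longest processing time first
  J3: p=24
  J2: p=20
  J6: p=19
  J5: p=9
  J7: p=8
  J4: p=6
  J1: p=4
Order: J3 → J2 → J6 → J5 → J7 → J4 → J1


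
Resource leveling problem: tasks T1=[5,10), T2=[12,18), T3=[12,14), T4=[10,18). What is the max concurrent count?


Check each time point for overlaps:
  t=12: 3 tasks active (T2, T3, T4)
Max concurrent = 3


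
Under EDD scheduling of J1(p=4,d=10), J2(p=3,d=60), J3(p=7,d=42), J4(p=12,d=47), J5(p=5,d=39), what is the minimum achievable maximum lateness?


EDD order: J1 → J5 → J3 → J4 → J2
Completion and lateness:
  J1: C=4, d=10, L=4-10=-6
  J5: C=9, d=39, L=9-39=-30
  J3: C=16, d=42, L=16-42=-26
  J4: C=28, d=47, L=28-47=-19
  J2: C=31, d=60, L=31-60=-29
Lmax = max(-6, -30, -26, -19, -29)
= -6


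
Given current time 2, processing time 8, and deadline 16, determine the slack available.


Slack = due - current_time - processing
= 16 - 2 - 8
= 6


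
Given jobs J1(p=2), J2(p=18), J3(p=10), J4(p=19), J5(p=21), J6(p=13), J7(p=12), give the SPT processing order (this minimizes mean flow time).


SPT: sort by shortest processing time
  J1: p=2
  J3: p=10
  J7: p=12
  J6: p=13
  J2: p=18
  J4: p=19
  J5: p=21
Order: J1 → J3 → J7 → J6 → J2 → J4 → J5


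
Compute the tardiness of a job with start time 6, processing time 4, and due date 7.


Completion = start + processing = 6 + 4 = 10
Tardiness = max(0, C - d) = max(0, 10 - 7)
= max(0, 3)
= 3


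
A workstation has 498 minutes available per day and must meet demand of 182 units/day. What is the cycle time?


Cycle time = available time / demand
= 498 / 182
= 2.74 min/unit


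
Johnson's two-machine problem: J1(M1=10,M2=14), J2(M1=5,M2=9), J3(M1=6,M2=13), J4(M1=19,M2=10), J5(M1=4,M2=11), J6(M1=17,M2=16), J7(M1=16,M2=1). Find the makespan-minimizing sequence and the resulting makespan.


Johnson's rule:
Group 1 (M1≤M2, sort by M1): ['J5', 'J2', 'J3', 'J1']
Group 2 (M1>M2, sort desc M2): ['J6', 'J4', 'J7']
Sequence: J5 → J2 → J3 → J1 → J6 → J4 → J7
Makespan calculation:
  J5: M1 done=4, M2 done=15
  J2: M1 done=9, M2 done=24
  J3: M1 done=15, M2 done=37
  J1: M1 done=25, M2 done=51
  J6: M1 done=42, M2 done=67
  J4: M1 done=61, M2 done=77
  J7: M1 done=77, M2 done=78
= Sequence: J5 → J2 → J3 → J1 → J6 → J4 → J7, Makespan: 78


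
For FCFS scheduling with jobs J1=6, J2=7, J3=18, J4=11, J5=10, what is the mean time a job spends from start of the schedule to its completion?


Completion times:
  J1: completes at 6
  J2: completes at 13
  J3: completes at 31
  J4: completes at 42
  J5: completes at 52
Sum = 144
Average = 144/5
= 28.80


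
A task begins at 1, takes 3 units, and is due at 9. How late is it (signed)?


Completion = 1 + 3 = 4
Lateness = C - d = 4 - 9
= -5


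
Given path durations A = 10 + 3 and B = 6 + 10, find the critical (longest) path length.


Path A: 10 + 3 = 13
Path B: 6 + 10 = 16
Critical path = longest = max(13, 16)
= 16 (Path B)


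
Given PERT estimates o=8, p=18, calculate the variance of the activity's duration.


σ² = ((p - o) / 6)² = (p - o)² / 36
= (18 - 8)² / 36
= 10² / 36
= 100 / 36
= 2.7778


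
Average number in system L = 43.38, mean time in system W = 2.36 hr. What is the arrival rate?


Little's law: L = λW → λ = L / W
= 43.38 / 2.36
= 18.38 per hour


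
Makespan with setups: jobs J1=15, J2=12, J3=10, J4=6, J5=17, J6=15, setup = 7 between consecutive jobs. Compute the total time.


Makespan = Σ processing + (n-1) × setup
= (15 + 12 + 10 + 6 + 17 + 15) + (6-1)×7
= 75 + 35
= 110 time units


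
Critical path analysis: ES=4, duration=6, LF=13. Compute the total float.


EF = ES + duration = 4 + 6 = 10
LS = LF - duration = 13 - 6 = 7
Total Float = LF - EF = 13 - 10
(or LS - ES = 7 - 4)
= 3


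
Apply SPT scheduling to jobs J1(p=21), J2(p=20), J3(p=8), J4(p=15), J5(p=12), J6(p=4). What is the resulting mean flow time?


SPT order: J6 → J3 → J5 → J4 → J2 → J1
Completion times:
  J6: C=4
  J3: C=12
  J5: C=24
  J4: C=39
  J2: C=59
  J1: C=80
Sum = 218, n = 6
Mean flow = 218/6
= 36.33


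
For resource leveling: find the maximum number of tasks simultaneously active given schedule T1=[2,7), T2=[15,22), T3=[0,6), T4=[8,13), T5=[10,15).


Check each time point for overlaps:
  t=2: 2 tasks active (T1, T3)
Max concurrent = 2


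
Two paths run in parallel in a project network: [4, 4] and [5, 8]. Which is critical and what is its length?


Path A: 4 + 4 = 8
Path B: 5 + 8 = 13
Critical path = longest = max(8, 13)
= 13 (Path B)


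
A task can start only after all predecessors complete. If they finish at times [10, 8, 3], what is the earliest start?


ES = max of all predecessor completion times
Predecessors: [10, 8, 3]
ES = max(10, 8, 3)
= 10


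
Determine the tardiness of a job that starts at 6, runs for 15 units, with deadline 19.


Completion = start + processing = 6 + 15 = 21
Tardiness = max(0, C - d) = max(0, 21 - 19)
= max(0, 2)
= 2


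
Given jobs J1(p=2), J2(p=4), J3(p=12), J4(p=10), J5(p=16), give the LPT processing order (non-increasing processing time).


LPT: sort by longest processing time first
  J5: p=16
  J3: p=12
  J4: p=10
  J2: p=4
  J1: p=2
Order: J5 → J3 → J4 → J2 → J1


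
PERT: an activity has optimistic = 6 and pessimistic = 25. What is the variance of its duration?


σ² = ((p - o) / 6)² = (p - o)² / 36
= (25 - 6)² / 36
= 19² / 36
= 361 / 36
= 10.0278


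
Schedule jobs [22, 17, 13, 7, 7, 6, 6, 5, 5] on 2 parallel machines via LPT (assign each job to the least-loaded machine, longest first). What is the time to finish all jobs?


Jobs (LPT sorted): [22, 17, 13, 7, 7, 6, 6, 5, 5]
Machines: 2
  J=22 → Machine 1 (load: 0+22=22)
  J=17 → Machine 2 (load: 0+17=17)
  J=13 → Machine 2 (load: 17+13=30)
  J=7 → Machine 1 (load: 22+7=29)
  J=7 → Machine 1 (load: 29+7=36)
  J=6 → Machine 2 (load: 30+6=36)
  J=6 → Machine 1 (load: 36+6=42)
  J=5 → Machine 2 (load: 36+5=41)
  J=5 → Machine 2 (load: 41+5=46)
Machine loads: [42, 46]
Makespan = max = 46 time units


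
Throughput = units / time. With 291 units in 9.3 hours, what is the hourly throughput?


Throughput = units / time
= 291 / 9.3
= 31.3 units/hour


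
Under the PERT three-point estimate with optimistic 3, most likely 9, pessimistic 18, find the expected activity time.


te = (o + 4m + p) / 6
= (3 + 4×9 + 18) / 6
= (3 + 36 + 18) / 6
= 57 / 6
= 9.50


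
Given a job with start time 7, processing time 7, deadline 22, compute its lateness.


Completion = 7 + 7 = 14
Lateness = C - d = 14 - 22
= -8


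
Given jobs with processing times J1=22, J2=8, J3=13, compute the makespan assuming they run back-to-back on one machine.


Sequential makespan: sum all processing times
= 22 + 8 + 13
= 43 time units


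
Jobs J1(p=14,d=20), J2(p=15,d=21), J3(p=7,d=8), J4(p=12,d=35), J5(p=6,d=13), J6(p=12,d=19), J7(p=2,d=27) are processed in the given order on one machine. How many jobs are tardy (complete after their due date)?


Completion vs due date:
  J1: C=14, d=20 → on time
  J2: C=29, d=21 → TARDY
  J3: C=36, d=8 → TARDY
  J4: C=48, d=35 → TARDY
  J5: C=54, d=13 → TARDY
  J6: C=66, d=19 → TARDY
  J7: C=68, d=27 → TARDY
Tardy jobs: J2, J3, J4, J5, J6, J7
Count = 6


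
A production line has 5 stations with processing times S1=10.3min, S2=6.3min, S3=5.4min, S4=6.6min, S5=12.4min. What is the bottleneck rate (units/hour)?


Bottleneck = longest station time
Station times: [10.3, 6.3, 5.4, 6.6, 12.4]
Max = 12.4 min
Rate = 60 / 12.4
= 4.84 units/hour (bottleneck: 12.4min)


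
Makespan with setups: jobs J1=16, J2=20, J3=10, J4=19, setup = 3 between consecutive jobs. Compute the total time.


Makespan = Σ processing + (n-1) × setup
= (16 + 20 + 10 + 19) + (4-1)×3
= 65 + 9
= 74 time units


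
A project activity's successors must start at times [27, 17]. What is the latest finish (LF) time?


LF = min of all successor start times
Successors start at: [27, 17]
LF = min(27, 17)
= 17


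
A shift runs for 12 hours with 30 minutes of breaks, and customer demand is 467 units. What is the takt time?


Available = 12×60 - 30 = 690 min
Takt time = 690 / 467
= 1.48 min/unit


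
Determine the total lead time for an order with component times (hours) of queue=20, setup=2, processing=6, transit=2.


Lead time = queue + setup + processing + transit
= 20 + 2 + 6 + 2
= 30 hours


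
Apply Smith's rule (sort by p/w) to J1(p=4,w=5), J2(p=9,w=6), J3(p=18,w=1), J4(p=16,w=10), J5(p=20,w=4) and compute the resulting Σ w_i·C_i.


WSPT order (by p/w): J1 → J2 → J4 → J5 → J3
  J1: C=4, w·C=5×4=20
  J2: C=13, w·C=6×13=78
  J4: C=29, w·C=10×29=290
  J5: C=49, w·C=4×49=196
  J3: C=67, w·C=1×67=67
Σ w·C = 651
= 651


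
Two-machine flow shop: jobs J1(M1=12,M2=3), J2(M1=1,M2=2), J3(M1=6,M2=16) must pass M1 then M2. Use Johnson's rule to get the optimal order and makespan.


Johnson's rule:
Group 1 (M1≤M2, sort by M1): ['J2', 'J3']
Group 2 (M1>M2, sort desc M2): ['J1']
Sequence: J2 → J3 → J1
Makespan calculation:
  J2: M1 done=1, M2 done=3
  J3: M1 done=7, M2 done=23
  J1: M1 done=19, M2 done=26
= Sequence: J2 → J3 → J1, Makespan: 26


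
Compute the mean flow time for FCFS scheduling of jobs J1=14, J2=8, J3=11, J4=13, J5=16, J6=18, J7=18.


Completion times:
  J1: completes at 14
  J2: completes at 22
  J3: completes at 33
  J4: completes at 46
  J5: completes at 62
  J6: completes at 80
  J7: completes at 98
Sum = 355
Average = 355/7
= 50.71


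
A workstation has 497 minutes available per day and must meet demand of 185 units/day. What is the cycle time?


Cycle time = available time / demand
= 497 / 185
= 2.69 min/unit


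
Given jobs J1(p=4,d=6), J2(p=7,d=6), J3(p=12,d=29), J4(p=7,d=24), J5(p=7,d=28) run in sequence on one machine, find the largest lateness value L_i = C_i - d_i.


Lateness per job (L = C - d):
  J1: C=4, d=6, L=-2
  J2: C=11, d=6, L=5
  J3: C=23, d=29, L=-6
  J4: C=30, d=24, L=6
  J5: C=37, d=28, L=9
Lmax = max(-2, 5, -6, 6, 9)
= 9


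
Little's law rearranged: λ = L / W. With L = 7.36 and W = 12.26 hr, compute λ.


Little's law: L = λW → λ = L / W
= 7.36 / 12.26
= 0.60 per hour


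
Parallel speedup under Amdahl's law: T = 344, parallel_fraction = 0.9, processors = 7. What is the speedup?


Amdahl's law: T_p = T × ((1-p) + p/N)
= 344 × ((1-0.9) + 0.9/7)
= 344 × (0.10 + 0.1286)
= 344 × 0.2286
= 78.63
Speedup = 344/78.63
= 4.38×


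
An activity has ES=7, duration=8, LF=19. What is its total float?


EF = ES + duration = 7 + 8 = 15
LS = LF - duration = 19 - 8 = 11
Total Float = LF - EF = 19 - 15
(or LS - ES = 11 - 7)
= 4


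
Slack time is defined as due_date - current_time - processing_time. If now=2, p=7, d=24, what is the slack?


Slack = due - current_time - processing
= 24 - 2 - 7
= 15


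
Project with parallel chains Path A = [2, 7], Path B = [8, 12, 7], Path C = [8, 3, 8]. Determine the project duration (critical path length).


Path A: 2 + 7 = 9
Path B: 8 + 12 + 7 = 27
Path C: 8 + 3 + 8 = 19
Critical path = longest = max(9, 27, 19)
= 27 (Path B)


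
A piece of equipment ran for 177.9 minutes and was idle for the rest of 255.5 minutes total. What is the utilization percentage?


Utilization = busy / total × 100
= 177.9 / 255.5 × 100
= 69.6%


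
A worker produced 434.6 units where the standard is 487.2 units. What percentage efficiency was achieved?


Efficiency = (actual / standard) × 100
= (434.6 / 487.2) × 100
= 89.2%


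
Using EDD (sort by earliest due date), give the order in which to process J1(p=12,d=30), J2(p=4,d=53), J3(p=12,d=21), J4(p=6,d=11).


EDD: sort by earliest due date
  J4: d=11, p=6
  J3: d=21, p=12
  J1: d=30, p=12
  J2: d=53, p=4
Order: J4 → J3 → J1 → J2


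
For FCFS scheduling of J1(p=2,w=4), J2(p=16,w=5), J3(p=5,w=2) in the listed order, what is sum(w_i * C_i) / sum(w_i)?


Completion times:
  J1: C=2, w×C=4×2=8
  J2: C=18, w×C=5×18=90
  J3: C=23, w×C=2×23=46
Sum w×C = 144
Sum w = 11
Weighted avg = 144/11
= 13.09


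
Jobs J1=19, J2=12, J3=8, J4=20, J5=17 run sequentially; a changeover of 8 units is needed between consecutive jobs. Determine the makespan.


Makespan = Σ processing + (n-1) × setup
= (19 + 12 + 8 + 20 + 17) + (5-1)×8
= 76 + 32
= 108 time units


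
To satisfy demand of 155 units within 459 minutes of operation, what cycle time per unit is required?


Cycle time = available time / demand
= 459 / 155
= 2.96 min/unit


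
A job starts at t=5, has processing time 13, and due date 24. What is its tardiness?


Completion = start + processing = 5 + 13 = 18
Tardiness = max(0, C - d) = max(0, 18 - 24)
= max(0, -6)
= 0


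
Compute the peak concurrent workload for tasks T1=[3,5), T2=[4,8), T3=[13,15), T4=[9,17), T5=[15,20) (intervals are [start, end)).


Check each time point for overlaps:
  t=4: 2 tasks active (T1, T2)
Max concurrent = 2


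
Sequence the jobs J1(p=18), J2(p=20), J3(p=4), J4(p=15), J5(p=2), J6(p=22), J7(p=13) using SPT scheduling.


SPT: sort by shortest processing time
  J5: p=2
  J3: p=4
  J7: p=13
  J4: p=15
  J1: p=18
  J2: p=20
  J6: p=22
Order: J5 → J3 → J7 → J4 → J1 → J2 → J6


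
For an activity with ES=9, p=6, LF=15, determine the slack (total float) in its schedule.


EF = ES + duration = 9 + 6 = 15
LS = LF - duration = 15 - 6 = 9
Total Float = LF - EF = 15 - 15
(or LS - ES = 9 - 9)
= 0


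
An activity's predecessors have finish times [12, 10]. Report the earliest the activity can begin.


ES = max of all predecessor completion times
Predecessors: [12, 10]
ES = max(12, 10)
= 12


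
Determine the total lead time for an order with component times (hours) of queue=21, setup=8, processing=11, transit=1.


Lead time = queue + setup + processing + transit
= 21 + 8 + 11 + 1
= 41 hours


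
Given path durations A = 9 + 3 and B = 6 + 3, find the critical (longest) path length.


Path A: 9 + 3 = 12
Path B: 6 + 3 = 9
Critical path = longest = max(12, 9)
= 12 (Path A)


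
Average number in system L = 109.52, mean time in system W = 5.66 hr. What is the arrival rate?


Little's law: L = λW → λ = L / W
= 109.52 / 5.66
= 19.35 per hour
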